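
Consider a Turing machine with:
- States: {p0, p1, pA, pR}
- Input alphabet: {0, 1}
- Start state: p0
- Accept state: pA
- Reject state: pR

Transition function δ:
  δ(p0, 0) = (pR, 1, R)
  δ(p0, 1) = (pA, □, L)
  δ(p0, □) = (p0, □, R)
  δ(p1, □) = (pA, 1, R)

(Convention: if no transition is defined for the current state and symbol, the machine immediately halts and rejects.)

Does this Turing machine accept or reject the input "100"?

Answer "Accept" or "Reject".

Execution trace:
Initial: [p0]100
Step 1: δ(p0, 1) = (pA, □, L) → [pA]□□00

The machine reaches the accept state pA and halts.

Answer: Accept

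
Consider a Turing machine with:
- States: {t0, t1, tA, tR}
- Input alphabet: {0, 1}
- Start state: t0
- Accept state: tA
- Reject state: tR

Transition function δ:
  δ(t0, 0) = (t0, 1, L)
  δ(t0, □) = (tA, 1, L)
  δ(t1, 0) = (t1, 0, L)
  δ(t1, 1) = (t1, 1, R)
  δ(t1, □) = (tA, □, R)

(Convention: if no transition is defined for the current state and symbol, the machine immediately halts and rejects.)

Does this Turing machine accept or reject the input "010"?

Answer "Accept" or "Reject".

Execution trace:
Initial: [t0]010
Step 1: δ(t0, 0) = (t0, 1, L) → [t0]□110
Step 2: δ(t0, □) = (tA, 1, L) → [tA]□1110

The machine reaches the accept state tA and halts.

Answer: Accept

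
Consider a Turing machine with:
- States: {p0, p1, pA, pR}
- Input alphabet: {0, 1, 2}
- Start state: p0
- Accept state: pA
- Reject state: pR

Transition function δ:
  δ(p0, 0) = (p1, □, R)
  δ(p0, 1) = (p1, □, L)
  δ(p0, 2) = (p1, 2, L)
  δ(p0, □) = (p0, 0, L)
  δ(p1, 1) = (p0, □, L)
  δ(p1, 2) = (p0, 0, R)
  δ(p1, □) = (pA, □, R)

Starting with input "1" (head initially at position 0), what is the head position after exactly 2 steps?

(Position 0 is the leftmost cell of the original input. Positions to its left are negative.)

Execution trace (head position shown):
Step 0: [p0]1  (head at position 0)
Step 1: move left → [p1]□□  (head at position -1)
Step 2: move right → □[pA]□  (head at position 0)

After 2 steps, the head is at position 0.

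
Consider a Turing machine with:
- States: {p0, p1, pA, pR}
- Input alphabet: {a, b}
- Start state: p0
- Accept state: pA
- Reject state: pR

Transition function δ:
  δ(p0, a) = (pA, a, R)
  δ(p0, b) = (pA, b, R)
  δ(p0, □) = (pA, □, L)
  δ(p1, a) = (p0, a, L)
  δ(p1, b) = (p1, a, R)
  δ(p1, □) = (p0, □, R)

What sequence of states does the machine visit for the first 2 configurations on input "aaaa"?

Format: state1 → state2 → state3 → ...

Execution trace:
Initial: [p0]aaaa
Step 1: δ(p0, a) = (pA, a, R) → a[pA]aaa

The machine reaches the accept state pA and halts.

State sequence: p0 → pA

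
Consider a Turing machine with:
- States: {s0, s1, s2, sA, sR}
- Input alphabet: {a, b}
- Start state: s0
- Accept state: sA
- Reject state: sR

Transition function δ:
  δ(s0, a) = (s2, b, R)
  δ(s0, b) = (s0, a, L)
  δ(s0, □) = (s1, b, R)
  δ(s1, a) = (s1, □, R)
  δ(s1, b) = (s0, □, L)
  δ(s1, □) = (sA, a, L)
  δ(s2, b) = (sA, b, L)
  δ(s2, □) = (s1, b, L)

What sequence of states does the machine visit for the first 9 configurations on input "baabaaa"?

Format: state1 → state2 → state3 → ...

Execution trace:
Initial: [s0]baabaaa
Step 1: δ(s0, b) = (s0, a, L) → [s0]□aaabaaa
Step 2: δ(s0, □) = (s1, b, R) → b[s1]aaabaaa
Step 3: δ(s1, a) = (s1, □, R) → b□[s1]aabaaa
Step 4: δ(s1, a) = (s1, □, R) → b□□[s1]abaaa
Step 5: δ(s1, a) = (s1, □, R) → b□□□[s1]baaa
Step 6: δ(s1, b) = (s0, □, L) → b□□[s0]□□aaa
Step 7: δ(s0, □) = (s1, b, R) → b□□b[s1]□aaa
Step 8: δ(s1, □) = (sA, a, L) → b□□[sA]baaaa

The machine reaches the accept state sA and halts.

State sequence: s0 → s0 → s1 → s1 → s1 → s1 → s0 → s1 → sA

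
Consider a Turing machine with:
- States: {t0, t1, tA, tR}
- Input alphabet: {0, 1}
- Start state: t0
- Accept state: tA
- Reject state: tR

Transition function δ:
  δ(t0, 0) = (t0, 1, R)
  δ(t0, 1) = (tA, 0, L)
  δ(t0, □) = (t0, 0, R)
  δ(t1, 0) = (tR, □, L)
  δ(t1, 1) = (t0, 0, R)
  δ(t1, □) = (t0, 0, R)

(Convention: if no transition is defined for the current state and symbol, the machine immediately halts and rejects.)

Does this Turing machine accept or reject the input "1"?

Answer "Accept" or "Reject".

Execution trace:
Initial: [t0]1
Step 1: δ(t0, 1) = (tA, 0, L) → [tA]□0

The machine reaches the accept state tA and halts.

Answer: Accept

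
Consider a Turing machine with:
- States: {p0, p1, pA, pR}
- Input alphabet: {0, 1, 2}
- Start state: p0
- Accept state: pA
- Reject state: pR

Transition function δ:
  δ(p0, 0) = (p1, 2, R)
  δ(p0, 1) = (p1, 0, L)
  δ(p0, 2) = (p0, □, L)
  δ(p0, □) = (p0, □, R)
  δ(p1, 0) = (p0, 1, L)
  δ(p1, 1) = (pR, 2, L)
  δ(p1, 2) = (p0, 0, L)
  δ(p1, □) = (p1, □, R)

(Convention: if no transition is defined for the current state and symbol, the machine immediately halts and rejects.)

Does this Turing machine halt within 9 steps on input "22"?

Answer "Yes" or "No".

Execution trace:
Initial: [p0]22
Step 1: δ(p0, 2) = (p0, □, L) → [p0]□□2
Step 2: δ(p0, □) = (p0, □, R) → □[p0]□2
Step 3: δ(p0, □) = (p0, □, R) → □□[p0]2
Step 4: δ(p0, 2) = (p0, □, L) → □[p0]□□
Step 5: δ(p0, □) = (p0, □, R) → □□[p0]□
Step 6: δ(p0, □) = (p0, □, R) → □□□[p0]□
Step 7: δ(p0, □) = (p0, □, R) → □□□□[p0]□
Step 8: δ(p0, □) = (p0, □, R) → □□□□□[p0]□
Step 9: δ(p0, □) = (p0, □, R) → □□□□□□[p0]□

The machine has not reached a halting state after 9 steps.
The machine did not halt within the 9-step bound.

Answer: No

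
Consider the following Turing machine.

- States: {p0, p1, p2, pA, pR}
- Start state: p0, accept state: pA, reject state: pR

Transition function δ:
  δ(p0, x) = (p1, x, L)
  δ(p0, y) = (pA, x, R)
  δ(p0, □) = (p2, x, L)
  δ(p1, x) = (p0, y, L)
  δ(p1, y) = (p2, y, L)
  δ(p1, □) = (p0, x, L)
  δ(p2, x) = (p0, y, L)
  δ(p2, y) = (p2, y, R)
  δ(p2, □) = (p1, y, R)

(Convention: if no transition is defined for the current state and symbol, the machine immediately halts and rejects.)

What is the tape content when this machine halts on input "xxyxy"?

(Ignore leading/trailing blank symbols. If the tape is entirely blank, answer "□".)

Execution trace:
Initial: [p0]xxyxy
Step 1: δ(p0, x) = (p1, x, L) → [p1]□xxyxy
Step 2: δ(p1, □) = (p0, x, L) → [p0]□xxxyxy
Step 3: δ(p0, □) = (p2, x, L) → [p2]□xxxxyxy
Step 4: δ(p2, □) = (p1, y, R) → y[p1]xxxxyxy
Step 5: δ(p1, x) = (p0, y, L) → [p0]yyxxxyxy
Step 6: δ(p0, y) = (pA, x, R) → x[pA]yxxxyxy

The machine reaches the accept state pA and halts.

Final tape (ignoring leading/trailing blanks): xyxxxyxy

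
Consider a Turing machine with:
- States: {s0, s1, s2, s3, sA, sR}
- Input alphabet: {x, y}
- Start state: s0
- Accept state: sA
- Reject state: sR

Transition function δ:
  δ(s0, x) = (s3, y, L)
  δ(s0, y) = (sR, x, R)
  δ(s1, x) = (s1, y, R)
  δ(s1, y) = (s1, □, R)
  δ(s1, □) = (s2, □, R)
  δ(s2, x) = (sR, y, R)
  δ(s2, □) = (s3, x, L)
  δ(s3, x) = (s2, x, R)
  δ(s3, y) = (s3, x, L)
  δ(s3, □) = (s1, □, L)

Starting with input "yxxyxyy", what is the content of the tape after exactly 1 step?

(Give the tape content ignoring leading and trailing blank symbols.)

Execution trace:
Initial: [s0]yxxyxyy
Step 1: δ(s0, y) = (sR, x, R) → x[sR]xxyxyy

The machine reaches the reject state sR and halts.

After 1 step, the tape (ignoring leading/trailing blanks) is: xxxyxyy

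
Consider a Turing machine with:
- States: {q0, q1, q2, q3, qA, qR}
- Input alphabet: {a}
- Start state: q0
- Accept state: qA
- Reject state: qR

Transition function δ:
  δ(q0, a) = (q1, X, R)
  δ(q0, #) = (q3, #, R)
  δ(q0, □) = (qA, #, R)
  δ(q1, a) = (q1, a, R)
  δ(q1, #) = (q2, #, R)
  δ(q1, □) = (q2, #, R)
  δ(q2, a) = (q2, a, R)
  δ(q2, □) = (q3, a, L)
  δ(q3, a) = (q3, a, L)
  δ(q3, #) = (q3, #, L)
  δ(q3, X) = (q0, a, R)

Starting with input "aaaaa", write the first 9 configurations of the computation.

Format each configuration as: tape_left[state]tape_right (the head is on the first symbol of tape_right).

Transitions applied:
Step 1: δ(q0, a) = (q1, X, R)
Step 2: δ(q1, a) = (q1, a, R)
Step 3: δ(q1, a) = (q1, a, R)
Step 4: δ(q1, a) = (q1, a, R)
Step 5: δ(q1, a) = (q1, a, R)
Step 6: δ(q1, □) = (q2, #, R)
Step 7: δ(q2, □) = (q3, a, L)
Step 8: δ(q3, #) = (q3, #, L)

The first 9 configurations are:
[q0]aaaaa ⊢ X[q1]aaaa ⊢ Xa[q1]aaa ⊢ Xaa[q1]aa ⊢ Xaaa[q1]a ⊢ Xaaaa[q1]□ ⊢ Xaaaa#[q2]□ ⊢ Xaaaa[q3]#a ⊢ Xaaa[q3]a#a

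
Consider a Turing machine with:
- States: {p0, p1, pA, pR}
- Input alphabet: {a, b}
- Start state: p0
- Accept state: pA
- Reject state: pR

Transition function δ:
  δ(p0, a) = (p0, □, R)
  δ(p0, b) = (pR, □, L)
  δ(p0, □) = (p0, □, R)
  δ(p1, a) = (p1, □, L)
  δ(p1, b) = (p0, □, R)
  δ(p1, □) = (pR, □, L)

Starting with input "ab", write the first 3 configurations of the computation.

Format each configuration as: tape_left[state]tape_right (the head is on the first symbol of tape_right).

Transitions applied:
Step 1: δ(p0, a) = (p0, □, R)
Step 2: δ(p0, b) = (pR, □, L)

The first 3 configurations are:
[p0]ab ⊢ □[p0]b ⊢ [pR]□□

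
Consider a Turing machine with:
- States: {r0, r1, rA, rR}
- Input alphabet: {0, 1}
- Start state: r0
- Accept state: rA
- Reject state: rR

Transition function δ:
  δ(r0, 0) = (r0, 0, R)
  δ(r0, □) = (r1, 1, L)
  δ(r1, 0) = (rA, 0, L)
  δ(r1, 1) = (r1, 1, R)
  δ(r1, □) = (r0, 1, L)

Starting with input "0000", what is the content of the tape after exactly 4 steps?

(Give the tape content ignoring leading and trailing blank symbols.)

Execution trace:
Initial: [r0]0000
Step 1: δ(r0, 0) = (r0, 0, R) → 0[r0]000
Step 2: δ(r0, 0) = (r0, 0, R) → 00[r0]00
Step 3: δ(r0, 0) = (r0, 0, R) → 000[r0]0
Step 4: δ(r0, 0) = (r0, 0, R) → 0000[r0]□

After 4 steps, the tape (ignoring leading/trailing blanks) is: 0000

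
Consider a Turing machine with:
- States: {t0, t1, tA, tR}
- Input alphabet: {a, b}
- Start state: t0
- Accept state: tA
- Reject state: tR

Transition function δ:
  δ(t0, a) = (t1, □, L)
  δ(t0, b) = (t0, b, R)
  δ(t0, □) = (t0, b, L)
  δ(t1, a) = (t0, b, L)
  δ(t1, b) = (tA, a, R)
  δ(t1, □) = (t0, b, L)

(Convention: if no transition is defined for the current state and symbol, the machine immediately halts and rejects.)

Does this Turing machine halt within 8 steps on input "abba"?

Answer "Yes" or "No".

Execution trace:
Initial: [t0]abba
Step 1: δ(t0, a) = (t1, □, L) → [t1]□□bba
Step 2: δ(t1, □) = (t0, b, L) → [t0]□b□bba
Step 3: δ(t0, □) = (t0, b, L) → [t0]□bb□bba
Step 4: δ(t0, □) = (t0, b, L) → [t0]□bbb□bba
Step 5: δ(t0, □) = (t0, b, L) → [t0]□bbbb□bba
Step 6: δ(t0, □) = (t0, b, L) → [t0]□bbbbb□bba
Step 7: δ(t0, □) = (t0, b, L) → [t0]□bbbbbb□bba
Step 8: δ(t0, □) = (t0, b, L) → [t0]□bbbbbbb□bba

The machine has not reached a halting state after 8 steps.
The machine did not halt within the 8-step bound.

Answer: No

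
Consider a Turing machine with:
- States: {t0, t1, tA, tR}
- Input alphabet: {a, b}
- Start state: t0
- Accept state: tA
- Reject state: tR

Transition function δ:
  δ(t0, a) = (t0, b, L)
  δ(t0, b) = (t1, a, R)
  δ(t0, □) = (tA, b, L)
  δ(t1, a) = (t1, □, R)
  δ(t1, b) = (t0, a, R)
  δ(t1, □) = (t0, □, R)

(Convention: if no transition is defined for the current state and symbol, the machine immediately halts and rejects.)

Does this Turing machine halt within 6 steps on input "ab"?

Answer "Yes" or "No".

Execution trace:
Initial: [t0]ab
Step 1: δ(t0, a) = (t0, b, L) → [t0]□bb
Step 2: δ(t0, □) = (tA, b, L) → [tA]□bbb

The machine reaches the accept state tA and halts.
The machine halted after 2 steps (within the 6-step bound).

Answer: Yes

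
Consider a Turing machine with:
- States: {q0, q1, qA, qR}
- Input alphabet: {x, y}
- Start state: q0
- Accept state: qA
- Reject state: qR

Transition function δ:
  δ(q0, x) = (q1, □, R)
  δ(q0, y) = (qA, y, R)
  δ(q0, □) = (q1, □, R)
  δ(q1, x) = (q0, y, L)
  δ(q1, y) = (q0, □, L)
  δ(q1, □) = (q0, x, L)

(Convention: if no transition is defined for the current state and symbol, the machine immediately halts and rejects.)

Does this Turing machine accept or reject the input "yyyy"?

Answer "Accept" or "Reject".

Execution trace:
Initial: [q0]yyyy
Step 1: δ(q0, y) = (qA, y, R) → y[qA]yyy

The machine reaches the accept state qA and halts.

Answer: Accept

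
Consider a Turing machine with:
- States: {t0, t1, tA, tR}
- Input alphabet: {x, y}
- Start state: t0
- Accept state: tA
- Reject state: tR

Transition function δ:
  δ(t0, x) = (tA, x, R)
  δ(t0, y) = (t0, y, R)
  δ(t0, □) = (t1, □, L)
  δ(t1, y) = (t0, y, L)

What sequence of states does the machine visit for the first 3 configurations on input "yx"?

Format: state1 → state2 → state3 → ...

Execution trace:
Initial: [t0]yx
Step 1: δ(t0, y) = (t0, y, R) → y[t0]x
Step 2: δ(t0, x) = (tA, x, R) → yx[tA]□

The machine reaches the accept state tA and halts.

State sequence: t0 → t0 → tA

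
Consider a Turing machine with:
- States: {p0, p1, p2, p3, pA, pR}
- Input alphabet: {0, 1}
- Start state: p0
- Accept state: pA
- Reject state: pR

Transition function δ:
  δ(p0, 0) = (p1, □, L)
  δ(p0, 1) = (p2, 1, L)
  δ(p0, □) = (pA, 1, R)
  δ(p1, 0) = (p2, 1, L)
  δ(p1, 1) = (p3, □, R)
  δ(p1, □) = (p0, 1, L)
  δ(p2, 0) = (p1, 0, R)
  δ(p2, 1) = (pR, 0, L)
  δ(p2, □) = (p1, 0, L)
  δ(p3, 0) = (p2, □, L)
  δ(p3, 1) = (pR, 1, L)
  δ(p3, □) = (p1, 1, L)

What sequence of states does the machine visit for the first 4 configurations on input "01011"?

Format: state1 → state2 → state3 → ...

Execution trace:
Initial: [p0]01011
Step 1: δ(p0, 0) = (p1, □, L) → [p1]□□1011
Step 2: δ(p1, □) = (p0, 1, L) → [p0]□1□1011
Step 3: δ(p0, □) = (pA, 1, R) → 1[pA]1□1011

The machine reaches the accept state pA and halts.

State sequence: p0 → p1 → p0 → pA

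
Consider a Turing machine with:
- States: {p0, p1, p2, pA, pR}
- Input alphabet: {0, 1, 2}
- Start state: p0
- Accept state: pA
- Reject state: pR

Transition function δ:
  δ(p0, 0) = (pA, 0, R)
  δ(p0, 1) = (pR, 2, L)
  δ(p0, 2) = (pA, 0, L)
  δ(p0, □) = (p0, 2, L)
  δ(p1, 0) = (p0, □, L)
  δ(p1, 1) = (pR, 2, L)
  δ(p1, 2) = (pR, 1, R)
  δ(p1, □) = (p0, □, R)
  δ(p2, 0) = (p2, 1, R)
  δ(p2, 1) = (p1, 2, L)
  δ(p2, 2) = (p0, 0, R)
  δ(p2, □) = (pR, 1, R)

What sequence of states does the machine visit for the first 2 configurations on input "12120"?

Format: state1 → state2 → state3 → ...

Execution trace:
Initial: [p0]12120
Step 1: δ(p0, 1) = (pR, 2, L) → [pR]□22120

The machine reaches the reject state pR and halts.

State sequence: p0 → pR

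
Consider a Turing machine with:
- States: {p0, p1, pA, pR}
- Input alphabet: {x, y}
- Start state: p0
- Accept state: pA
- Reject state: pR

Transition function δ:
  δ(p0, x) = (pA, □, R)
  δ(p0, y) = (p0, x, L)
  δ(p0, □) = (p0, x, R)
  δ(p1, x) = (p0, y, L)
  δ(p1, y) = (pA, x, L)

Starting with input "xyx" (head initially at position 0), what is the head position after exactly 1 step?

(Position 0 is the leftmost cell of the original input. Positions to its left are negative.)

Execution trace (head position shown):
Step 0: [p0]xyx  (head at position 0)
Step 1: move right → □[pA]yx  (head at position 1)

After 1 step, the head is at position 1.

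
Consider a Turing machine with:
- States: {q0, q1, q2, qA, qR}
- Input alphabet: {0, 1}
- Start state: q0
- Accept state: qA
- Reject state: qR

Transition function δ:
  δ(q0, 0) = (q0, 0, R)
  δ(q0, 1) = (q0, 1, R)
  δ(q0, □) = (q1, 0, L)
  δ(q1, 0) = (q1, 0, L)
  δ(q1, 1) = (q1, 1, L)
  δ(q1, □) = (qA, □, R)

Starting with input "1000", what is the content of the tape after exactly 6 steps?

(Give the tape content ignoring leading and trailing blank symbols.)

Execution trace:
Initial: [q0]1000
Step 1: δ(q0, 1) = (q0, 1, R) → 1[q0]000
Step 2: δ(q0, 0) = (q0, 0, R) → 10[q0]00
Step 3: δ(q0, 0) = (q0, 0, R) → 100[q0]0
Step 4: δ(q0, 0) = (q0, 0, R) → 1000[q0]□
Step 5: δ(q0, □) = (q1, 0, L) → 100[q1]00
Step 6: δ(q1, 0) = (q1, 0, L) → 10[q1]000

After 6 steps, the tape (ignoring leading/trailing blanks) is: 10000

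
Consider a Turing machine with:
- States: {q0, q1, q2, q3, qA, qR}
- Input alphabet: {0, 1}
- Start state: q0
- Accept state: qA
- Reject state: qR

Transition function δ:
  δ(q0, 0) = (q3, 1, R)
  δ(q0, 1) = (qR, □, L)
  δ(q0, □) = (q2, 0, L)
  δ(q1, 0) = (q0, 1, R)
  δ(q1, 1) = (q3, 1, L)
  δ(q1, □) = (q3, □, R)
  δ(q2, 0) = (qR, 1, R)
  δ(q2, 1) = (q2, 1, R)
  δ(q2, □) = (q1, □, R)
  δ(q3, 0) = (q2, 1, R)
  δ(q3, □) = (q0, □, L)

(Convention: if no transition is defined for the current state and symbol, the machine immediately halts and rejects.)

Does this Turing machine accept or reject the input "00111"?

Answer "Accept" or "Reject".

Execution trace:
Initial: [q0]00111
Step 1: δ(q0, 0) = (q3, 1, R) → 1[q3]0111
Step 2: δ(q3, 0) = (q2, 1, R) → 11[q2]111
Step 3: δ(q2, 1) = (q2, 1, R) → 111[q2]11
Step 4: δ(q2, 1) = (q2, 1, R) → 1111[q2]1
Step 5: δ(q2, 1) = (q2, 1, R) → 11111[q2]□
Step 6: δ(q2, □) = (q1, □, R) → 11111□[q1]□
Step 7: δ(q1, □) = (q3, □, R) → 11111□□[q3]□
Step 8: δ(q3, □) = (q0, □, L) → 11111□[q0]□□
Step 9: δ(q0, □) = (q2, 0, L) → 11111[q2]□0□
Step 10: δ(q2, □) = (q1, □, R) → 11111□[q1]0□
Step 11: δ(q1, 0) = (q0, 1, R) → 11111□1[q0]□
Step 12: δ(q0, □) = (q2, 0, L) → 11111□[q2]10
Step 13: δ(q2, 1) = (q2, 1, R) → 11111□1[q2]0
Step 14: δ(q2, 0) = (qR, 1, R) → 11111□11[qR]□

The machine reaches the reject state qR and halts.

Answer: Reject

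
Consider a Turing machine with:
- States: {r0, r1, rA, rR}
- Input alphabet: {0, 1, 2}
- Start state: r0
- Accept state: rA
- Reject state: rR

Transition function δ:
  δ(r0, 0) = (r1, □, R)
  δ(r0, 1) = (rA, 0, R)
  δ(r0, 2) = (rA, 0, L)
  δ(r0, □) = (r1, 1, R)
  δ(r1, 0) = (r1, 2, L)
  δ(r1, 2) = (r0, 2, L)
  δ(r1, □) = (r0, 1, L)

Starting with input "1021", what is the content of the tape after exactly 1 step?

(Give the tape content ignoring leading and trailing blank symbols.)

Execution trace:
Initial: [r0]1021
Step 1: δ(r0, 1) = (rA, 0, R) → 0[rA]021

The machine reaches the accept state rA and halts.

After 1 step, the tape (ignoring leading/trailing blanks) is: 0021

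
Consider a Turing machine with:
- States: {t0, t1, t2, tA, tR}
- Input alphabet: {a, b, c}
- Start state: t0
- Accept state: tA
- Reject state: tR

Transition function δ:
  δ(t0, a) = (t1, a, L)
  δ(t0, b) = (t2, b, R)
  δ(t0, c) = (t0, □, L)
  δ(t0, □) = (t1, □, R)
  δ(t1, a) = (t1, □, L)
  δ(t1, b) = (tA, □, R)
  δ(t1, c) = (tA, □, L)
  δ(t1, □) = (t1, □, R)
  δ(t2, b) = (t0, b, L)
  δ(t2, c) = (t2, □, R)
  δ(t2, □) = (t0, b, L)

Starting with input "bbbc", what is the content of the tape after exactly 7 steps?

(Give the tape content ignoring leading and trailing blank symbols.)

Execution trace:
Initial: [t0]bbbc
Step 1: δ(t0, b) = (t2, b, R) → b[t2]bbc
Step 2: δ(t2, b) = (t0, b, L) → [t0]bbbc
Step 3: δ(t0, b) = (t2, b, R) → b[t2]bbc
Step 4: δ(t2, b) = (t0, b, L) → [t0]bbbc
Step 5: δ(t0, b) = (t2, b, R) → b[t2]bbc
Step 6: δ(t2, b) = (t0, b, L) → [t0]bbbc
Step 7: δ(t0, b) = (t2, b, R) → b[t2]bbc

After 7 steps, the tape (ignoring leading/trailing blanks) is: bbbc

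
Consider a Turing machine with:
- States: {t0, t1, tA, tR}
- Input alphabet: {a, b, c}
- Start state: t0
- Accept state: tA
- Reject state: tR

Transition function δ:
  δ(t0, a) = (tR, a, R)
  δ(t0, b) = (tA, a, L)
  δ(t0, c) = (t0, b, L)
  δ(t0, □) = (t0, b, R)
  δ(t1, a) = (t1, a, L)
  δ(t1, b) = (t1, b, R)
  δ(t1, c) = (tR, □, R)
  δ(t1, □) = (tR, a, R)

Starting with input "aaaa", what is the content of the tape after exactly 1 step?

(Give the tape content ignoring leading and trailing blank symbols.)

Execution trace:
Initial: [t0]aaaa
Step 1: δ(t0, a) = (tR, a, R) → a[tR]aaa

The machine reaches the reject state tR and halts.

After 1 step, the tape (ignoring leading/trailing blanks) is: aaaa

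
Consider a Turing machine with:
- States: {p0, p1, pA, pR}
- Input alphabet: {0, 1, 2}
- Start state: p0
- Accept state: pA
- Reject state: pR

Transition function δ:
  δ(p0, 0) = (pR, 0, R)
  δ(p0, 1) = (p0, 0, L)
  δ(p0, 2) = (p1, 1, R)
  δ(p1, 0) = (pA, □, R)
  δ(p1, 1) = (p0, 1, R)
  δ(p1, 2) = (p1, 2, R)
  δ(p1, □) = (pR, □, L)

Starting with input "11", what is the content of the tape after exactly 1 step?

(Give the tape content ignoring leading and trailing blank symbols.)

Execution trace:
Initial: [p0]11
Step 1: δ(p0, 1) = (p0, 0, L) → [p0]□01

No transition is defined for δ(p0, □). By convention the machine halts and rejects.

After 1 step, the tape (ignoring leading/trailing blanks) is: 01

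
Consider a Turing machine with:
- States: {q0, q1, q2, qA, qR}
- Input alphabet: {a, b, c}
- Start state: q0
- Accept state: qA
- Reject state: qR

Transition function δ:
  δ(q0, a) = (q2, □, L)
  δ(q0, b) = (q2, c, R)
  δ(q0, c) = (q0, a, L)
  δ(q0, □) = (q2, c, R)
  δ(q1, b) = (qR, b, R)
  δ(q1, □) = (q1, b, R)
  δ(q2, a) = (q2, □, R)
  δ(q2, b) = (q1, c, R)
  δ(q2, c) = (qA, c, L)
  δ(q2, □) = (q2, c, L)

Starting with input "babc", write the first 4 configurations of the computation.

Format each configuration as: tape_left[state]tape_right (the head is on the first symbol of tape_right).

Transitions applied:
Step 1: δ(q0, b) = (q2, c, R)
Step 2: δ(q2, a) = (q2, □, R)
Step 3: δ(q2, b) = (q1, c, R)

The first 4 configurations are:
[q0]babc ⊢ c[q2]abc ⊢ c□[q2]bc ⊢ c□c[q1]c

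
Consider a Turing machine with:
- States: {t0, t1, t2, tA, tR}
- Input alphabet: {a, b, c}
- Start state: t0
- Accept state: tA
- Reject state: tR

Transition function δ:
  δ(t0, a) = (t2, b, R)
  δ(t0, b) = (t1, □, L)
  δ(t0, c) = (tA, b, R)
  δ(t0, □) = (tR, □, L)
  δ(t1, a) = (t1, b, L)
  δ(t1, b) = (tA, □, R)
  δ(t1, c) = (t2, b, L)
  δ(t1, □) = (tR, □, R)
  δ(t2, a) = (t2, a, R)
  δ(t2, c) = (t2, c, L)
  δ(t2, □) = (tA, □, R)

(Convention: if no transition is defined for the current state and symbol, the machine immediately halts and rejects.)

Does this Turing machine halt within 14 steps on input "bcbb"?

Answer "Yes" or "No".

Execution trace:
Initial: [t0]bcbb
Step 1: δ(t0, b) = (t1, □, L) → [t1]□□cbb
Step 2: δ(t1, □) = (tR, □, R) → □[tR]□cbb

The machine reaches the reject state tR and halts.
The machine halted after 2 steps (within the 14-step bound).

Answer: Yes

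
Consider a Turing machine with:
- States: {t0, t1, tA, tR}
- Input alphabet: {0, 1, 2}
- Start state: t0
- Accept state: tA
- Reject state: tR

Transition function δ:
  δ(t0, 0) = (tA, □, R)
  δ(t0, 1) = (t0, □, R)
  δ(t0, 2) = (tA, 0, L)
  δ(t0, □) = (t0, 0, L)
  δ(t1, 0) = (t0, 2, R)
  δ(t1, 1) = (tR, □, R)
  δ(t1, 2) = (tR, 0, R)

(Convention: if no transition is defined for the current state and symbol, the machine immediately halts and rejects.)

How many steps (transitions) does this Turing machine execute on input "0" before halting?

Execution trace:
Initial: [t0]0
Step 1: δ(t0, 0) = (tA, □, R) → □[tA]□

The machine reaches the accept state tA and halts.

The machine executed 1 step before halting.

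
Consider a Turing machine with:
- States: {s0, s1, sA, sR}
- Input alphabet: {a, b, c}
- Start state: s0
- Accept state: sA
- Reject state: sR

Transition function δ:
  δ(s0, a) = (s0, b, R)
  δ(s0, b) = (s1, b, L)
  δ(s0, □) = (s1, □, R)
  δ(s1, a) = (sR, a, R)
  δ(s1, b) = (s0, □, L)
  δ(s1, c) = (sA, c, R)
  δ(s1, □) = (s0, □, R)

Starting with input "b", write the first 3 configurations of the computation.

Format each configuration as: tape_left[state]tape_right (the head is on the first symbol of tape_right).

Transitions applied:
Step 1: δ(s0, b) = (s1, b, L)
Step 2: δ(s1, □) = (s0, □, R)

The first 3 configurations are:
[s0]b ⊢ [s1]□b ⊢ □[s0]b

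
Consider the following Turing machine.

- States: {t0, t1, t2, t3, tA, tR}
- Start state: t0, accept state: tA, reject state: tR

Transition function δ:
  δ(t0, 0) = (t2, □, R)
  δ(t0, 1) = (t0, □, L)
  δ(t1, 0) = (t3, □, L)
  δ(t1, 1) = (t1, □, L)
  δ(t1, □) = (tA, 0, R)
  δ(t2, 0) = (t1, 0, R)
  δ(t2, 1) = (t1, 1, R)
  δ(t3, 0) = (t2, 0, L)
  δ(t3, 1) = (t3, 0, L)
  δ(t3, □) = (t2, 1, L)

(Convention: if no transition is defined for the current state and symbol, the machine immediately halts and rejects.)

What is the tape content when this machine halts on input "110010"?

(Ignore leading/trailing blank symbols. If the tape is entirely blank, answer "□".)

Execution trace:
Initial: [t0]110010
Step 1: δ(t0, 1) = (t0, □, L) → [t0]□□10010

No transition is defined for δ(t0, □). By convention the machine halts and rejects.

Final tape (ignoring leading/trailing blanks): 10010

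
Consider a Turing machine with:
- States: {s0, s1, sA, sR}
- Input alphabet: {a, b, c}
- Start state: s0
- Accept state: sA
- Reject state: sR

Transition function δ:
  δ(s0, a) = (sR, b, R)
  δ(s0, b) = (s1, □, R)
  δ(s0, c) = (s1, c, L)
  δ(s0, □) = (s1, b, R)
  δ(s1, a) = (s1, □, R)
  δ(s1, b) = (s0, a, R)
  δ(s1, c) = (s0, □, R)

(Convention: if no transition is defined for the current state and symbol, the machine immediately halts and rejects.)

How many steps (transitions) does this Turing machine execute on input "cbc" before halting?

Execution trace:
Initial: [s0]cbc
Step 1: δ(s0, c) = (s1, c, L) → [s1]□cbc

No transition is defined for δ(s1, □). By convention the machine halts and rejects.

The machine executed 1 step before halting.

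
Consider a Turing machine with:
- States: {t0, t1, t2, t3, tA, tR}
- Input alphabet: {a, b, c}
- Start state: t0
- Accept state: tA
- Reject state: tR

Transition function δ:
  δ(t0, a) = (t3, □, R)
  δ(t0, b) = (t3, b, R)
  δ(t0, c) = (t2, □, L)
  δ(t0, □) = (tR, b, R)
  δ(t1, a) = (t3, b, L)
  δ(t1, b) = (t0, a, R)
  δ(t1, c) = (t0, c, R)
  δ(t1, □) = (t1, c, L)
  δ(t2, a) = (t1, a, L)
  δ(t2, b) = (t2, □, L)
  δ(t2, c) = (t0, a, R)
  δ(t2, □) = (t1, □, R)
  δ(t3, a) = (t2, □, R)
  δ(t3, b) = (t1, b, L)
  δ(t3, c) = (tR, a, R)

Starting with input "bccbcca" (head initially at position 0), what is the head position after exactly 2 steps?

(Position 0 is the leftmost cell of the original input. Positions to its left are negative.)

Execution trace (head position shown):
Step 0: [t0]bccbcca  (head at position 0)
Step 1: move right → b[t3]ccbcca  (head at position 1)
Step 2: move right → ba[tR]cbcca  (head at position 2)

After 2 steps, the head is at position 2.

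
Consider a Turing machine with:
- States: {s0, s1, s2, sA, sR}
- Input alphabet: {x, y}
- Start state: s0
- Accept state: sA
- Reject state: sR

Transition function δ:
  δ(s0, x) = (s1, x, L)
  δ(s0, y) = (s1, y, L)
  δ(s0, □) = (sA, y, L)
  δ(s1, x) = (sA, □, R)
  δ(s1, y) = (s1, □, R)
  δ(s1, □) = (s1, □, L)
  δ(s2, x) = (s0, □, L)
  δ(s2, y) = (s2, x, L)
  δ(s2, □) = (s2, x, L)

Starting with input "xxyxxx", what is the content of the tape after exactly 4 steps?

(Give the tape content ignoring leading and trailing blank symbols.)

Execution trace:
Initial: [s0]xxyxxx
Step 1: δ(s0, x) = (s1, x, L) → [s1]□xxyxxx
Step 2: δ(s1, □) = (s1, □, L) → [s1]□□xxyxxx
Step 3: δ(s1, □) = (s1, □, L) → [s1]□□□xxyxxx
Step 4: δ(s1, □) = (s1, □, L) → [s1]□□□□xxyxxx

After 4 steps, the tape (ignoring leading/trailing blanks) is: xxyxxx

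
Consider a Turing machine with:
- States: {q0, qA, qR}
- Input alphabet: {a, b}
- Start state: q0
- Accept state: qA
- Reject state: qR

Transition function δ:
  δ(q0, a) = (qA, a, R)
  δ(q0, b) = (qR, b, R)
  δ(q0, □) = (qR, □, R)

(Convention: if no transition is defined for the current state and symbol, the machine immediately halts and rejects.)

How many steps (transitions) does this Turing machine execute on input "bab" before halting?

Execution trace:
Initial: [q0]bab
Step 1: δ(q0, b) = (qR, b, R) → b[qR]ab

The machine reaches the reject state qR and halts.

The machine executed 1 step before halting.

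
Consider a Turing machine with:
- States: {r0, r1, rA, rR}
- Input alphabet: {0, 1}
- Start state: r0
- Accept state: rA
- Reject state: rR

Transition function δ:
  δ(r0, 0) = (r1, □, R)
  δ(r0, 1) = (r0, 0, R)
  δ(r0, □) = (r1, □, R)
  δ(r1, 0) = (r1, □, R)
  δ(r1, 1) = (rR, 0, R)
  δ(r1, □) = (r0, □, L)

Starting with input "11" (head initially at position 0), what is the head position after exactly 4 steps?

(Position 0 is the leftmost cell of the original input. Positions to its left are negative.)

Execution trace (head position shown):
Step 0: [r0]11  (head at position 0)
Step 1: move right → 0[r0]1  (head at position 1)
Step 2: move right → 00[r0]□  (head at position 2)
Step 3: move right → 00□[r1]□  (head at position 3)
Step 4: move left → 00[r0]□□  (head at position 2)

After 4 steps, the head is at position 2.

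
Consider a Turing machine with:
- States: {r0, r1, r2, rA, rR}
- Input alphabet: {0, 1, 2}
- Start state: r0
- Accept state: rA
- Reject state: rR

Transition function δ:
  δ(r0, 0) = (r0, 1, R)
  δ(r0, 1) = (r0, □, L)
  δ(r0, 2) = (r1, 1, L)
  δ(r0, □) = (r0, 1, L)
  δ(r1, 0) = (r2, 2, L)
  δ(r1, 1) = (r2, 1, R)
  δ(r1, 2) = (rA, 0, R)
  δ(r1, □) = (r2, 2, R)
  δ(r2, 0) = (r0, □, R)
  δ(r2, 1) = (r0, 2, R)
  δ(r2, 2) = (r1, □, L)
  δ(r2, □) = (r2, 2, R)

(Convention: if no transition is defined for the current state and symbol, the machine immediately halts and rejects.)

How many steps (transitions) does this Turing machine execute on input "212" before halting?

Execution trace:
Initial: [r0]212
Step 1: δ(r0, 2) = (r1, 1, L) → [r1]□112
Step 2: δ(r1, □) = (r2, 2, R) → 2[r2]112
Step 3: δ(r2, 1) = (r0, 2, R) → 22[r0]12
Step 4: δ(r0, 1) = (r0, □, L) → 2[r0]2□2
Step 5: δ(r0, 2) = (r1, 1, L) → [r1]21□2
Step 6: δ(r1, 2) = (rA, 0, R) → 0[rA]1□2

The machine reaches the accept state rA and halts.

The machine executed 6 steps before halting.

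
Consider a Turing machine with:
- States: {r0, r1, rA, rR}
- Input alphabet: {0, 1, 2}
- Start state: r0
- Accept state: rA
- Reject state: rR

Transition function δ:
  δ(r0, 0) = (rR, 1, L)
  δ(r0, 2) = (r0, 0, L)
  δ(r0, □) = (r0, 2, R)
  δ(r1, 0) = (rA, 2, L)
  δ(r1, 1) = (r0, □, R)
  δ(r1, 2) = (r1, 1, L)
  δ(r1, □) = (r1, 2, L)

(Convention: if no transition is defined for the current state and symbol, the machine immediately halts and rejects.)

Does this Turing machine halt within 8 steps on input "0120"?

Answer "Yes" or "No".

Execution trace:
Initial: [r0]0120
Step 1: δ(r0, 0) = (rR, 1, L) → [rR]□1120

The machine reaches the reject state rR and halts.
The machine halted after 1 step (within the 8-step bound).

Answer: Yes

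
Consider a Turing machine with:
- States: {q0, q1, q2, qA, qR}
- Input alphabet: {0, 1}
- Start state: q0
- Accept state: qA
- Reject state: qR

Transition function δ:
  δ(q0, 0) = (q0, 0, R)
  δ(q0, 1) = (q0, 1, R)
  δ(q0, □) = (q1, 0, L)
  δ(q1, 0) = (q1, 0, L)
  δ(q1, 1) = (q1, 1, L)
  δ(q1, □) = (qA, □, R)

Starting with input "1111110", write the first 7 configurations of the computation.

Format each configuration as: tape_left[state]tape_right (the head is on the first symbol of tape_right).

Transitions applied:
Step 1: δ(q0, 1) = (q0, 1, R)
Step 2: δ(q0, 1) = (q0, 1, R)
Step 3: δ(q0, 1) = (q0, 1, R)
Step 4: δ(q0, 1) = (q0, 1, R)
Step 5: δ(q0, 1) = (q0, 1, R)
Step 6: δ(q0, 1) = (q0, 1, R)

The first 7 configurations are:
[q0]1111110 ⊢ 1[q0]111110 ⊢ 11[q0]11110 ⊢ 111[q0]1110 ⊢ 1111[q0]110 ⊢ 11111[q0]10 ⊢ 111111[q0]0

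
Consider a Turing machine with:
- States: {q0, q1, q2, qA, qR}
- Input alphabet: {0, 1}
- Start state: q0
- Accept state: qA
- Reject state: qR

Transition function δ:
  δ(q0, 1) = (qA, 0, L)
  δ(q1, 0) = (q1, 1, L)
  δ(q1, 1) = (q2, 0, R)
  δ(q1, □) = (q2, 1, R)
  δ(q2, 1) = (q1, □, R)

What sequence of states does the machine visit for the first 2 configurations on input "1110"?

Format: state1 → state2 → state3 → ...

Execution trace:
Initial: [q0]1110
Step 1: δ(q0, 1) = (qA, 0, L) → [qA]□0110

The machine reaches the accept state qA and halts.

State sequence: q0 → qA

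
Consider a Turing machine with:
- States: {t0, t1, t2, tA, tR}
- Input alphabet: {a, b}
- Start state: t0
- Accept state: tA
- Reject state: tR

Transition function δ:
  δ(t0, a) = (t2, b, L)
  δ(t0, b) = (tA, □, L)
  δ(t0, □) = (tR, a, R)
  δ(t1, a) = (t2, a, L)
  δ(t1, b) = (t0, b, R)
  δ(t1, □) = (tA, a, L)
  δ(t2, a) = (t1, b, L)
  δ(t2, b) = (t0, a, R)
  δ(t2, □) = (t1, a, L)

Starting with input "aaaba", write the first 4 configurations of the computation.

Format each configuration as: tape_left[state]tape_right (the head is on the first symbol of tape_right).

Transitions applied:
Step 1: δ(t0, a) = (t2, b, L)
Step 2: δ(t2, □) = (t1, a, L)
Step 3: δ(t1, □) = (tA, a, L)

The first 4 configurations are:
[t0]aaaba ⊢ [t2]□baaba ⊢ [t1]□abaaba ⊢ [tA]□aabaaba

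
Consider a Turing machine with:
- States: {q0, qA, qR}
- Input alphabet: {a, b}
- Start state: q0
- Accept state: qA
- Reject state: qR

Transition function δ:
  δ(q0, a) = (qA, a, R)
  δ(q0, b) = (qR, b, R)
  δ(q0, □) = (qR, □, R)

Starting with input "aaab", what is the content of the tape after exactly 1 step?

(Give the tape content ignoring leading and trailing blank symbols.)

Execution trace:
Initial: [q0]aaab
Step 1: δ(q0, a) = (qA, a, R) → a[qA]aab

The machine reaches the accept state qA and halts.

After 1 step, the tape (ignoring leading/trailing blanks) is: aaab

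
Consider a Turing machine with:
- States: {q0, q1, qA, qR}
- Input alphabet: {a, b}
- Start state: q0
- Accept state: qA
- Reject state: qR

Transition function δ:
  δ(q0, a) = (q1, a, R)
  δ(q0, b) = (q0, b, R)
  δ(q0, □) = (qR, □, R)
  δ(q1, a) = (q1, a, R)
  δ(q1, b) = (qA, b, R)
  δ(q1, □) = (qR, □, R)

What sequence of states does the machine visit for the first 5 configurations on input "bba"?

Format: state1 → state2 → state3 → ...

Execution trace:
Initial: [q0]bba
Step 1: δ(q0, b) = (q0, b, R) → b[q0]ba
Step 2: δ(q0, b) = (q0, b, R) → bb[q0]a
Step 3: δ(q0, a) = (q1, a, R) → bba[q1]□
Step 4: δ(q1, □) = (qR, □, R) → bba□[qR]□

The machine reaches the reject state qR and halts.

State sequence: q0 → q0 → q0 → q1 → qR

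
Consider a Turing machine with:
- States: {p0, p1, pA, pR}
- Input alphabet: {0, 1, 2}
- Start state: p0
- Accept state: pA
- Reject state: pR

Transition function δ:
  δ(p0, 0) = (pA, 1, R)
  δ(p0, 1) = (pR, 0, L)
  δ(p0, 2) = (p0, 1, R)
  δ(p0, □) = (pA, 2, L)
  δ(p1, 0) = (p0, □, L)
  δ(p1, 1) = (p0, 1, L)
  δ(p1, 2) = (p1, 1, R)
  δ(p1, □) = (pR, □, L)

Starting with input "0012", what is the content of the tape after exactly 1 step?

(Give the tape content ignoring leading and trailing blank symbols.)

Execution trace:
Initial: [p0]0012
Step 1: δ(p0, 0) = (pA, 1, R) → 1[pA]012

The machine reaches the accept state pA and halts.

After 1 step, the tape (ignoring leading/trailing blanks) is: 1012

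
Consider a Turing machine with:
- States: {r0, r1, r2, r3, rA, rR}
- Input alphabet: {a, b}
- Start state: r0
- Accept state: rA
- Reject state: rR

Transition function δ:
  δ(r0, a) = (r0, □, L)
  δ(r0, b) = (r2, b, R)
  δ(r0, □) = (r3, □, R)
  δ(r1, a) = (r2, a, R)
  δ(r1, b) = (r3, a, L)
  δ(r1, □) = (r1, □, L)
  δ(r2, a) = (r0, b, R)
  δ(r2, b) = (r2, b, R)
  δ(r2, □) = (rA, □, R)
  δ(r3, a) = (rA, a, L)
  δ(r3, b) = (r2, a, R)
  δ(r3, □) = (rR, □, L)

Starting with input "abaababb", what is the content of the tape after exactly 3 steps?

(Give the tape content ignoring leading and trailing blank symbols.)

Execution trace:
Initial: [r0]abaababb
Step 1: δ(r0, a) = (r0, □, L) → [r0]□□baababb
Step 2: δ(r0, □) = (r3, □, R) → □[r3]□baababb
Step 3: δ(r3, □) = (rR, □, L) → [rR]□□baababb

The machine reaches the reject state rR and halts.

After 3 steps, the tape (ignoring leading/trailing blanks) is: baababb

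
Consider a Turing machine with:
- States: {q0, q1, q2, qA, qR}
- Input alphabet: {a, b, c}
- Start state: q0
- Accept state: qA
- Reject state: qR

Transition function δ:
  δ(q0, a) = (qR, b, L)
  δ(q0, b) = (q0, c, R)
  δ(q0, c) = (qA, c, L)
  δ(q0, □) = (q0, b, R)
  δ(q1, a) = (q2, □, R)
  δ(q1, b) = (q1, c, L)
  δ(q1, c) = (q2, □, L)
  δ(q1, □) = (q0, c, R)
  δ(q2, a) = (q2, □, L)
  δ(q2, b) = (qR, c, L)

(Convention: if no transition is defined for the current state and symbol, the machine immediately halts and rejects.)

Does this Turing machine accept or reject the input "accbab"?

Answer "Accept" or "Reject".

Execution trace:
Initial: [q0]accbab
Step 1: δ(q0, a) = (qR, b, L) → [qR]□bccbab

The machine reaches the reject state qR and halts.

Answer: Reject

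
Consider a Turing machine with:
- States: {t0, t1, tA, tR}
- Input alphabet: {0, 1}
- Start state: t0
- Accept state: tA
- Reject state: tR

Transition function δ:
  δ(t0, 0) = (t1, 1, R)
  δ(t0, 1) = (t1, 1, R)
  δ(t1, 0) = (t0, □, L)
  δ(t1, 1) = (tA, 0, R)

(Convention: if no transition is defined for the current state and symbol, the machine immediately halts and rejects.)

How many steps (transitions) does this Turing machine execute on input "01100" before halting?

Execution trace:
Initial: [t0]01100
Step 1: δ(t0, 0) = (t1, 1, R) → 1[t1]1100
Step 2: δ(t1, 1) = (tA, 0, R) → 10[tA]100

The machine reaches the accept state tA and halts.

The machine executed 2 steps before halting.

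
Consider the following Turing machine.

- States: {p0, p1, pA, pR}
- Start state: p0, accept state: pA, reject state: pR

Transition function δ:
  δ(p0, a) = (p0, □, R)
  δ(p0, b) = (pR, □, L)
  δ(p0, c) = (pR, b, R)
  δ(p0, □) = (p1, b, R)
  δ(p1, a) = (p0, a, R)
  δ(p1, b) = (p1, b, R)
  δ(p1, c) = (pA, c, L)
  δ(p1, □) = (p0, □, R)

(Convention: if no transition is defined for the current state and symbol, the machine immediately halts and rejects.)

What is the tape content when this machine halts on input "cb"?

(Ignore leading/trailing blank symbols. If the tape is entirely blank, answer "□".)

Execution trace:
Initial: [p0]cb
Step 1: δ(p0, c) = (pR, b, R) → b[pR]b

The machine reaches the reject state pR and halts.

Final tape (ignoring leading/trailing blanks): bb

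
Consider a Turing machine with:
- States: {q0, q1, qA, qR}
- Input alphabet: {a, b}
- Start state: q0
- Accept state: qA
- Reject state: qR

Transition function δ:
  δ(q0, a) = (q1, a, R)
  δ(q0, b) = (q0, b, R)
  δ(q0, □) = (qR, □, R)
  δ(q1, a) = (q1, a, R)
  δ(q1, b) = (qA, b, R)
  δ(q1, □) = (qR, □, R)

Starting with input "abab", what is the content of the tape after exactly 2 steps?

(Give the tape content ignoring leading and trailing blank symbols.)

Execution trace:
Initial: [q0]abab
Step 1: δ(q0, a) = (q1, a, R) → a[q1]bab
Step 2: δ(q1, b) = (qA, b, R) → ab[qA]ab

The machine reaches the accept state qA and halts.

After 2 steps, the tape (ignoring leading/trailing blanks) is: abab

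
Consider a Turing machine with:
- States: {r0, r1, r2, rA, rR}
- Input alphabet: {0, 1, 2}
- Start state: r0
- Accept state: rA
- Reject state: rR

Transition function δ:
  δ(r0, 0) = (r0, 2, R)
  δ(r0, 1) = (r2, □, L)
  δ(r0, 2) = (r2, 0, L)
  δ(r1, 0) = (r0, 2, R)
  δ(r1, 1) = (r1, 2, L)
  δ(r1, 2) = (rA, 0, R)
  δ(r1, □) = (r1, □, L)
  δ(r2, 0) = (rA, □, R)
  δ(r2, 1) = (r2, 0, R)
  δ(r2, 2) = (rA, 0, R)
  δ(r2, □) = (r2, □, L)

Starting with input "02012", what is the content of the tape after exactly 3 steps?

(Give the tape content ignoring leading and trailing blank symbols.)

Execution trace:
Initial: [r0]02012
Step 1: δ(r0, 0) = (r0, 2, R) → 2[r0]2012
Step 2: δ(r0, 2) = (r2, 0, L) → [r2]20012
Step 3: δ(r2, 2) = (rA, 0, R) → 0[rA]0012

The machine reaches the accept state rA and halts.

After 3 steps, the tape (ignoring leading/trailing blanks) is: 00012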